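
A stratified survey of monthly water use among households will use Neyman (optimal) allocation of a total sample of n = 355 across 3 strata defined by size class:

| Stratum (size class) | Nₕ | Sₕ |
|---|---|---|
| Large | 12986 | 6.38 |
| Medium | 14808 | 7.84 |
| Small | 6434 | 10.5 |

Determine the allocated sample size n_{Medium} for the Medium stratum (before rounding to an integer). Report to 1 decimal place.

154.6

Neyman allocation: nₕ = n·NₕSₕ / Σⱼ NⱼSⱼ.
Σ NⱼSⱼ = 12986·6.38 + 14808·7.84 + 6434·10.5 = 266502.4.
n_{Medium} = 355·14808·7.84 / 266502.4 = 154.6.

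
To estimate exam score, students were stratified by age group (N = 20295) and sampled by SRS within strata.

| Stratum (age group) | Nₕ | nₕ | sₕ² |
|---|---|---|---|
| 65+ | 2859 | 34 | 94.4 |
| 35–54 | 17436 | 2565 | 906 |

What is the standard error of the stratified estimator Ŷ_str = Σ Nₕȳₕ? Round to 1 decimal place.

10677.6

Var(Ŷ_str) = Σₕ Nₕ²(1 − fₕ)sₕ²/nₕ.
65+: 2859²·(1 − 34/2859)·94.4/34 = 2.2424651 × 10^7.
35–54: 17436²·(1 − 2565/17436)·906/2565 = 9.1585741 × 10^7.
Sum = 1.1401039 × 10^8.
SE = √(1.1401039 × 10^8) = 10677.6.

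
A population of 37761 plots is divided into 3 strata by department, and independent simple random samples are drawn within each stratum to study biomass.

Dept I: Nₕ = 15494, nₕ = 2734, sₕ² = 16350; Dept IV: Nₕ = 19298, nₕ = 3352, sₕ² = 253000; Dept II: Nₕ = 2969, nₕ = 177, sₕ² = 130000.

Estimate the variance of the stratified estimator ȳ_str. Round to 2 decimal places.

21.39

Var(ȳ_str) = Σₕ Wₕ²(1 − fₕ)sₕ²/nₕ with Wₕ = Nₕ/N, N = 37761.
Dept I: Wₕ = 0.41031752; term = 0.41031752²·(1 − 0.17645540)·16350/2734 = 0.82917557.
Dept IV: Wₕ = 0.51105638; term = 0.51105638²·(1 − 0.17369676)·253000/3352 = 16.288969.
Dept II: Wₕ = 0.07862610; term = 0.07862610²·(1 − 0.05961603)·130000/177 = 4.2698117.
Sum = 21.387956.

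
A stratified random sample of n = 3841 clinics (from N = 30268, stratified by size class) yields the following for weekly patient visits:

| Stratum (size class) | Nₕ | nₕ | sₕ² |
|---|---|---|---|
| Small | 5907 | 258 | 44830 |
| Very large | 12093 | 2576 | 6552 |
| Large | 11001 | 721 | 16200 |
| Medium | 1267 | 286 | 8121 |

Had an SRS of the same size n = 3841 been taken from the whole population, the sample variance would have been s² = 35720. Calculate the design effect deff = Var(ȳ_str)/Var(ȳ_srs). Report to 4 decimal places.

1.1651

Var(ȳ_str) = Σ Wₕ²(1−fₕ)sₕ²/nₕ with Wₕ = Nₕ/30268:
  Small: (5907/30268)²·(1−258/5907)·44830/258 = 6.3287819
  Very large: (12093/30268)²·(1−2576/12093)·6552/2576 = 0.31951754
  Large: (11001/30268)²·(1−721/11001)·16200/721 = 2.7735601
  Medium: (1267/30268)²·(1−286/1267)·8121/286 = 0.038523137
  → Var(ȳ_str) = 9.4603827.
Var(ȳ_srs) = (1 − 3841/30268)·35720/3841 = 8.1195373.
deff = 9.4603827 / 8.1195373 = 1.1651.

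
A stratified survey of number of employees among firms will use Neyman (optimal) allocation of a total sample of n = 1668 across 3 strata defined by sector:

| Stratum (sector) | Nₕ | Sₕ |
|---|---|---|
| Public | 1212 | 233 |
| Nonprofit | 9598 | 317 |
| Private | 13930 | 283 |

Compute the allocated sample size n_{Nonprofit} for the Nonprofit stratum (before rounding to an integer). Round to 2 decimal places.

Neyman allocation: nₕ = n·NₕSₕ / Σⱼ NⱼSⱼ.
Σ NⱼSⱼ = 1212·233 + 9598·317 + 13930·283 = 7.267152 × 10^6.
n_{Nonprofit} = 1668·9598·317 / (7.267152 × 10^6) = 698.35.

698.35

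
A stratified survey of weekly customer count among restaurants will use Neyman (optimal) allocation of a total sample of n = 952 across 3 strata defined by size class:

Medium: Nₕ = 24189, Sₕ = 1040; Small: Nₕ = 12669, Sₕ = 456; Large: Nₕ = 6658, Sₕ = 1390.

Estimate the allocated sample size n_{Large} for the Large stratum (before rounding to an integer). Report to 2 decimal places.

Neyman allocation: nₕ = n·NₕSₕ / Σⱼ NⱼSⱼ.
Σ NⱼSⱼ = 24189·1040 + 12669·456 + 6658·1390 = 4.0188244 × 10^7.
n_{Large} = 952·6658·1390 / (4.0188244 × 10^7) = 219.23.

219.23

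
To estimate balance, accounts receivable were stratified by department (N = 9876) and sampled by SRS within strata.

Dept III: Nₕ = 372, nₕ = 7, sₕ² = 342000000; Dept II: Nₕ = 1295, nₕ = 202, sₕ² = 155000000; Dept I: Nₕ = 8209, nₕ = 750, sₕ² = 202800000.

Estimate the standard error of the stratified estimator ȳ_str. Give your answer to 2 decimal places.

Var(ȳ_str) = Σₕ Wₕ²(1 − fₕ)sₕ²/nₕ with Wₕ = Nₕ/N, N = 9876.
Dept III: Wₕ = 0.03766707; term = 0.03766707²·(1 − 0.01881720)·342000000/7 = 68014.531.
Dept II: Wₕ = 0.13112596; term = 0.13112596²·(1 − 0.15598456)·155000000/202 = 11135.458.
Dept I: Wₕ = 0.83120697; term = 0.83120697²·(1 − 0.09136314)·202800000/750 = 169752.19.
Sum = 248902.18.
SE = √(248902.18) = 498.90.

498.90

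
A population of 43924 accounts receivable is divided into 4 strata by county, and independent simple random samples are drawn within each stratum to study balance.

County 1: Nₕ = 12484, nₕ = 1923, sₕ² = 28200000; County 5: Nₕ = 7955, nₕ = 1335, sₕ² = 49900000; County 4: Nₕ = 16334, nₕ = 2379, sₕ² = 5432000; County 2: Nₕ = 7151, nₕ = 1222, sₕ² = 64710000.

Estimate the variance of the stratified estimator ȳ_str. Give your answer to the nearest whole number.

Var(ȳ_str) = Σₕ Wₕ²(1 − fₕ)sₕ²/nₕ with Wₕ = Nₕ/N, N = 43924.
County 1: Wₕ = 0.28421820; term = 0.28421820²·(1 − 0.15403717)·28200000/1923 = 1002.1318.
County 5: Wₕ = 0.18110828; term = 0.18110828²·(1 − 0.16781898)·49900000/1335 = 1020.2666.
County 4: Wₕ = 0.37186959; term = 0.37186959²·(1 − 0.14564712)·5432000/2379 = 269.76397.
County 2: Wₕ = 0.16280393; term = 0.16280393²·(1 − 0.17088519)·64710000/1222 = 1163.7097.
Sum = 3455.8721.

3456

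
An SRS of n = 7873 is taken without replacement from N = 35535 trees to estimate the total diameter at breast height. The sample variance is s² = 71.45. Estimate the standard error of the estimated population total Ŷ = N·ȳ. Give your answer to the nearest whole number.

2987

Var(Ŷ) = N²·Var(ȳ) = N²·(1 − n/N)·s²/n.
f = 7873/35535 = 0.22155621; Var(ȳ) = 0.77844379·71.45/7873 = 0.007064627.
Var(Ŷ) = 35535² · 0.007064627 = 8.9207604 × 10^6.
SE(Ŷ) = √(8.9207604 × 10^6) = 2987.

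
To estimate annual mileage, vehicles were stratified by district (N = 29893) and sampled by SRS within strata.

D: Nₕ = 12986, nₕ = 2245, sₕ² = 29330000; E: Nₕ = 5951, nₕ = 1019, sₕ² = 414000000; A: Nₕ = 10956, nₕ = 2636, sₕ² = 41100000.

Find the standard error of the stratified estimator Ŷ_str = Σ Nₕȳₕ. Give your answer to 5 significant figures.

Var(Ŷ_str) = Σₕ Nₕ²(1 − fₕ)sₕ²/nₕ.
D: 12986²·(1 − 2245/12986)·29330000/2245 = 1.822283 × 10^12.
E: 5951²·(1 − 1019/5951)·414000000/1019 = 1.1924472 × 10^13.
A: 10956²·(1 − 2636/10956)·41100000/2636 = 1.4212542 × 10^12.
Sum = 1.5168009 × 10^13.
SE = √(1.5168009 × 10^13) = 3.8946 × 10^6.

3.8946 × 10^6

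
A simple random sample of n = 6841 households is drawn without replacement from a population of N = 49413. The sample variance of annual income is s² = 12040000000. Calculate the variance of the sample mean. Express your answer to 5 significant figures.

1.5163 × 10^6

Under SRS without replacement, Var(ȳ) = (1 − f)·s²/n with f = n/N = 6841/49413 = 0.13844535.
Var(ȳ) = (1 − 0.13844535)·12040000000/6841 = 0.86155465·1.7599766 × 10^6 = 1.516316 × 10^6.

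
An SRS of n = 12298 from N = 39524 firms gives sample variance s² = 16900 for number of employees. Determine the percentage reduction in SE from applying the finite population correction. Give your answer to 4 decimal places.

17.0032

f = n/N = 12298/39524 = 0.31115272.
SE_no-fpc = √(s²/n) = 1.1722658; SE_fpc = √((1−f)s²/n) = 0.97294341.
Ratio = √(1−f) = 0.82996824. Reduction = 100·(1 − 0.82996824) = 17.0032%.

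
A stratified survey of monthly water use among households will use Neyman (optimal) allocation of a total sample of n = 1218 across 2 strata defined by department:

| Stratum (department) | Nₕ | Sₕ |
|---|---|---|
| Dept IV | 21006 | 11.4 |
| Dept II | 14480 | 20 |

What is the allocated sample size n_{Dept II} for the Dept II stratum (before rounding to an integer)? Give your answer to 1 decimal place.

Neyman allocation: nₕ = n·NₕSₕ / Σⱼ NⱼSⱼ.
Σ NⱼSⱼ = 21006·11.4 + 14480·20 = 529068.4.
n_{Dept II} = 1218·14480·20 / 529068.4 = 666.7.

666.7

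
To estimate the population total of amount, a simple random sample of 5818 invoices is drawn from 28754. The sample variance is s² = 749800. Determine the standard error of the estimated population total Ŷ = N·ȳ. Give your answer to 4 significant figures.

Var(Ŷ) = N²·Var(ȳ) = N²·(1 − n/N)·s²/n.
f = 5818/28754 = 0.20233707; Var(ȳ) = 0.79766293·749800/5818 = 102.79953.
Var(Ŷ) = 28754² · 102.79953 = 8.4993882 × 10^10.
SE(Ŷ) = √(8.4993882 × 10^10) = 291500.

291500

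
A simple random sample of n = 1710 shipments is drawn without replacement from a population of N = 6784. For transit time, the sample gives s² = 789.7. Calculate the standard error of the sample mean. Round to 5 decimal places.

0.58771

Under SRS without replacement, Var(ȳ) = (1 − f)·s²/n with f = n/N = 1710/6784 = 0.25206368.
Var(ȳ) = (1 − 0.25206368)·789.7/1710 = 0.74793632·0.46181287 = 0.34540662.
SE(ȳ) = √(0.34540662) = 0.58771.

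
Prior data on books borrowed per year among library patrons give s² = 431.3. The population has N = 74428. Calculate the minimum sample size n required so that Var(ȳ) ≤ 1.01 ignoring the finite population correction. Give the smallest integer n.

428

Without fpc, n₀ = s²/D = 431.3/1.01 = 427.0297.
Rounding up, n = 428.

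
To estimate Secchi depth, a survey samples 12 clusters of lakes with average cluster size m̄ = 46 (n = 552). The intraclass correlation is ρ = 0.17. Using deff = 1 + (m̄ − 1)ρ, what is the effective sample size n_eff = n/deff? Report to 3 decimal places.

deff = 1 + (46 − 1)·0.17 = 1 + 7.65 = 8.65.
n_eff = 552 / 8.65 = 63.815.

63.815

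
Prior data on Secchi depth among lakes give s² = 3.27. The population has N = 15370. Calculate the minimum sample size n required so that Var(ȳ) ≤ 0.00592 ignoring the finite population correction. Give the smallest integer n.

553

Without fpc, n₀ = s²/D = 3.27/0.00592 = 552.3649.
Rounding up, n = 553.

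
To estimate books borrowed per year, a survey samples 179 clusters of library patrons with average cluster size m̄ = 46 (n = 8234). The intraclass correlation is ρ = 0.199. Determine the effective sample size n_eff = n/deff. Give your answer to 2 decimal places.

827.12

deff = 1 + (46 − 1)·0.199 = 1 + 8.955 = 9.955.
n_eff = 8234 / 9.955 = 827.12.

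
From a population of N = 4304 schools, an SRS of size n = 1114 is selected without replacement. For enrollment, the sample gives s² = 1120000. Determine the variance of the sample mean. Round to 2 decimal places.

745.16

Under SRS without replacement, Var(ȳ) = (1 − f)·s²/n with f = n/N = 1114/4304 = 0.25882900.
Var(ȳ) = (1 − 0.25882900)·1120000/1114 = 0.74117100·1005.386 = 745.16295.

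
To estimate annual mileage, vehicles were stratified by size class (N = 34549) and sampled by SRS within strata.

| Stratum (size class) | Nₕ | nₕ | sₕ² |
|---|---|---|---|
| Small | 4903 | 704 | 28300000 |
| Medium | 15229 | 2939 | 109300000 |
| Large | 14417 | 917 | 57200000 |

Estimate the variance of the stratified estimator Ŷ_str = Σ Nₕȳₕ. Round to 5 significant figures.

1.9929 × 10^13

Var(Ŷ_str) = Σₕ Nₕ²(1 − fₕ)sₕ²/nₕ.
Small: 4903²·(1 − 704/4903)·28300000/704 = 8.2760202 × 10^11.
Medium: 15229²·(1 − 2939/15229)·109300000/2939 = 6.9605546 × 10^12.
Large: 14417²·(1 − 917/14417)·57200000/917 = 1.2140466 × 10^13.
Sum = 1.9928623 × 10^13.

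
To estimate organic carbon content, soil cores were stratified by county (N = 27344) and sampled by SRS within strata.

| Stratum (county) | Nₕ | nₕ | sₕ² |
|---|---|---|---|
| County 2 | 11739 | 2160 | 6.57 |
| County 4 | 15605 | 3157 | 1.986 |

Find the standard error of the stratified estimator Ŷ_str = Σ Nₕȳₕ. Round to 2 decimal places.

681.34

Var(Ŷ_str) = Σₕ Nₕ²(1 − fₕ)sₕ²/nₕ.
County 2: 11739²·(1 − 2160/11739)·6.57/2160 = 342028.97.
County 4: 15605²·(1 − 3157/15605)·1.986/3157 = 122199.1.
Sum = 464228.07.
SE = √(464228.07) = 681.34.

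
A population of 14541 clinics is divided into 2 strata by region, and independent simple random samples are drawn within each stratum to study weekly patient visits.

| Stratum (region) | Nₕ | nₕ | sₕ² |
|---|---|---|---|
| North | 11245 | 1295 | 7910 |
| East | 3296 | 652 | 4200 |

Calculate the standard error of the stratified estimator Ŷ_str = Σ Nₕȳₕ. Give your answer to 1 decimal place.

27194.8

Var(Ŷ_str) = Σₕ Nₕ²(1 − fₕ)sₕ²/nₕ.
North: 11245²·(1 − 1295/11245)·7910/1295 = 6.8342247 × 10^8.
East: 3296²·(1 − 652/3296)·4200/652 = 5.6137148 × 10^7.
Sum = 7.3955962 × 10^8.
SE = √(7.3955962 × 10^8) = 27194.8.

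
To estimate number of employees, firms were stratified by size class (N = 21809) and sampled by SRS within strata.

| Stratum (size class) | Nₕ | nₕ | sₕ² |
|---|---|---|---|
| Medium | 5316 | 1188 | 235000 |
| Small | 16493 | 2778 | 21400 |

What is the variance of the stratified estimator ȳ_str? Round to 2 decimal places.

Var(ȳ_str) = Σₕ Wₕ²(1 − fₕ)sₕ²/nₕ with Wₕ = Nₕ/N, N = 21809.
Medium: Wₕ = 0.24375258; term = 0.24375258²·(1 − 0.22347630)·235000/1188 = 9.1265067.
Small: Wₕ = 0.75624742; term = 0.75624742²·(1 − 0.16843509)·21400/2778 = 3.6635785.
Sum = 12.790085.

12.79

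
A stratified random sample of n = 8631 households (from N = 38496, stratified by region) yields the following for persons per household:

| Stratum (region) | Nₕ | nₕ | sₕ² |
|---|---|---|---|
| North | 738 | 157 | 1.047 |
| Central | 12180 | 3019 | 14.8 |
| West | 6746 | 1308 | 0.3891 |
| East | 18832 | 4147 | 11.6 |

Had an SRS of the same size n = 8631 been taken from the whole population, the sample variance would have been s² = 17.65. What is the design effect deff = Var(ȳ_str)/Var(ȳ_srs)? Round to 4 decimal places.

Var(ȳ_str) = Σ Wₕ²(1−fₕ)sₕ²/nₕ with Wₕ = Nₕ/38496:
  North: (738/38496)²·(1−157/738)·1.047/157 = 1.9295157 × 10^-6
  Central: (12180/38496)²·(1−3019/12180)·14.8/3019 = 3.6911149 × 10^-4
  West: (6746/38496)²·(1−1308/6746)·0.3891/1308 = 7.3638989 × 10^-6
  East: (18832/38496)²·(1−4147/18832)·11.6/4147 = 5.2199115 × 10^-4
  → Var(ȳ_str) = 9.0039605 × 10^-4.
Var(ȳ_srs) = (1 − 8631/38496)·17.65/8631 = 0.001586465.
deff = (9.0039605 × 10^-4) / 0.001586465 = 0.5675.

0.5675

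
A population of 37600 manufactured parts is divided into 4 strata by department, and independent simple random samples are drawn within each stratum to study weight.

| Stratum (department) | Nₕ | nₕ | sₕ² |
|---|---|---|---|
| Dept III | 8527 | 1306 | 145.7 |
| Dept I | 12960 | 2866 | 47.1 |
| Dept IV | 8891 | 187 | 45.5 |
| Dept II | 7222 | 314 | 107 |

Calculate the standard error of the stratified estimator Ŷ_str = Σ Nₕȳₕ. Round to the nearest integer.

Var(Ŷ_str) = Σₕ Nₕ²(1 − fₕ)sₕ²/nₕ.
Dept III: 8527²·(1 − 1306/8527)·145.7/1306 = 6.8692604 × 10^6.
Dept I: 12960²·(1 − 2866/12960)·47.1/2866 = 2.1498741 × 10^6.
Dept IV: 8891²·(1 − 187/8891)·45.5/187 = 1.8829521 × 10^7.
Dept II: 7222²·(1 − 314/7222)·107/314 = 1.7000588 × 10^7.
Sum = 4.4849244 × 10^7.
SE = √(4.4849244 × 10^7) = 6697.

6697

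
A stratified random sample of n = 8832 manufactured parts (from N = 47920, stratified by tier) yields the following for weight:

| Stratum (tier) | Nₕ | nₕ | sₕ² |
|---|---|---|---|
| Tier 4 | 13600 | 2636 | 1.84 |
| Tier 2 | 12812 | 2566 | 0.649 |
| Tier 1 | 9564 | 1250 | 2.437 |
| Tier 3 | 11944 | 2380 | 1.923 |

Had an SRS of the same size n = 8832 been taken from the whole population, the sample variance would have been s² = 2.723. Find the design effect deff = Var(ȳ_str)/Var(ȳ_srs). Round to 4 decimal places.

Var(ȳ_str) = Σ Wₕ²(1−fₕ)sₕ²/nₕ with Wₕ = Nₕ/47920:
  Tier 4: (13600/47920)²·(1−2636/13600)·1.84/2636 = 4.5325931 × 10^-5
  Tier 2: (12812/47920)²·(1−2566/12812)·0.649/2566 = 1.4458582 × 10^-5
  Tier 1: (9564/47920)²·(1−1250/9564)·2.437/1250 = 6.750897 × 10^-5
  Tier 3: (11944/47920)²·(1−2380/11944)·1.923/2380 = 4.0193708 × 10^-5
  → Var(ȳ_str) = 1.6748719 × 10^-4.
Var(ȳ_srs) = (1 − 8832/47920)·2.723/8832 = 2.5148682 × 10^-4.
deff = (1.6748719 × 10^-4) / (2.5148682 × 10^-4) = 0.6660.

0.6660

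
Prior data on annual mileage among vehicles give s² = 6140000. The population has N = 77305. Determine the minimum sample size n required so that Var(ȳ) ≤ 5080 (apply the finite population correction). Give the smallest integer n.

1191

Without fpc, n₀ = s²/D = 6140000/5080 = 1208.6614.
With fpc, (1 − n/N)·s²/n ≤ D requires n ≥ n₀/(1 + n₀/N) = 1208.6614/(1 + 1208.6614/77305) = 1190.0549.
Rounding up, n = 1191.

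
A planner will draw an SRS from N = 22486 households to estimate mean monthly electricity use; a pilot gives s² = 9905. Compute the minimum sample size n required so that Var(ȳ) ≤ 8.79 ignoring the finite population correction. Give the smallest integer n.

Without fpc, n₀ = s²/D = 9905/8.79 = 1126.8487.
Rounding up, n = 1127.

1127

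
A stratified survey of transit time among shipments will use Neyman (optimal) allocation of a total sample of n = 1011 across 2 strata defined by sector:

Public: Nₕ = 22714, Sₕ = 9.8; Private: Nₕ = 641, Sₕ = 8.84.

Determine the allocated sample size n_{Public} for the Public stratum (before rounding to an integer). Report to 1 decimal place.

Neyman allocation: nₕ = n·NₕSₕ / Σⱼ NⱼSⱼ.
Σ NⱼSⱼ = 22714·9.8 + 641·8.84 = 228263.64.
n_{Public} = 1011·22714·9.8 / 228263.64 = 985.9.

985.9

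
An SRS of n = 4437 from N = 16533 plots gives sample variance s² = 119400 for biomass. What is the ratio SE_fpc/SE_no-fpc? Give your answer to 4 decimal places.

0.8554

f = n/N = 4437/16533 = 0.26837235.
SE_no-fpc = √(s²/n) = 5.1874921; SE_fpc = √((1−f)s²/n) = 4.4371336.
Ratio = √(1−f) = 0.85535236.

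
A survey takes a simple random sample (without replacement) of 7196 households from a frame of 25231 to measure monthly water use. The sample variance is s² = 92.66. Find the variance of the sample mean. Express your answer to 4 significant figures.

Under SRS without replacement, Var(ȳ) = (1 − f)·s²/n with f = n/N = 7196/25231 = 0.28520471.
Var(ȳ) = (1 − 0.28520471)·92.66/7196 = 0.71479529·0.012876598 = 0.0092041317.

0.009204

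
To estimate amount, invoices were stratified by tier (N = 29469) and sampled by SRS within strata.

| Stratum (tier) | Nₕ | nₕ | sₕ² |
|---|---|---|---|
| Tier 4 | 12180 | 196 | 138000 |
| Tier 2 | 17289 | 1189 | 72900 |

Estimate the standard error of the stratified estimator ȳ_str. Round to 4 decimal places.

11.7471

Var(ȳ_str) = Σₕ Wₕ²(1 − fₕ)sₕ²/nₕ with Wₕ = Nₕ/N, N = 29469.
Tier 4: Wₕ = 0.41331569; term = 0.41331569²·(1 − 0.01609195)·138000/196 = 118.34265.
Tier 2: Wₕ = 0.58668431; term = 0.58668431²·(1 − 0.06877205)·72900/1189 = 19.652175.
Sum = 137.99483.
SE = √(137.99483) = 11.7471.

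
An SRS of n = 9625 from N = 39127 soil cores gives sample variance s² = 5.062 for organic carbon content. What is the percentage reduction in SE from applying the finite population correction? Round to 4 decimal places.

f = n/N = 9625/39127 = 0.24599382.
SE_no-fpc = √(s²/n) = 0.022932991; SE_fpc = √((1−f)s²/n) = 0.019913526.
Ratio = √(1−f) = 0.86833530. Reduction = 100·(1 − 0.86833530) = 13.1665%.

13.1665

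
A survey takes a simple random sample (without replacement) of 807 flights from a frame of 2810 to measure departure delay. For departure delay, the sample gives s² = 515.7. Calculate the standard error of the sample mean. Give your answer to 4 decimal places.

0.6749

Under SRS without replacement, Var(ȳ) = (1 − f)·s²/n with f = n/N = 807/2810 = 0.28718861.
Var(ȳ) = (1 − 0.28718861)·515.7/807 = 0.71281139·0.63903346 = 0.45551033.
SE(ȳ) = √(0.45551033) = 0.6749.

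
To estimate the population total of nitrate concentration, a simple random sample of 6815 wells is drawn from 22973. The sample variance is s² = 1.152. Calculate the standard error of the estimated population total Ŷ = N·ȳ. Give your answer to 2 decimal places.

Var(Ŷ) = N²·Var(ȳ) = N²·(1 − n/N)·s²/n.
f = 6815/22973 = 0.29665259; Var(ȳ) = 0.70334741·1.152/6815 = 1.1889306 × 10^-4.
Var(Ŷ) = 22973² · (1.1889306 × 10^-4) = 62746.85.
SE(Ŷ) = √(62746.85) = 250.49.

250.49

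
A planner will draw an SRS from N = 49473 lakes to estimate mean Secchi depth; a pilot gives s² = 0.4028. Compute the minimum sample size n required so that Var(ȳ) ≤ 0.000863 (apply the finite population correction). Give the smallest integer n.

463

Without fpc, n₀ = s²/D = 0.4028/0.000863 = 466.7439.
With fpc, (1 − n/N)·s²/n ≤ D requires n ≥ n₀/(1 + n₀/N) = 466.7439/(1 + 466.7439/49473) = 462.3816.
Rounding up, n = 463.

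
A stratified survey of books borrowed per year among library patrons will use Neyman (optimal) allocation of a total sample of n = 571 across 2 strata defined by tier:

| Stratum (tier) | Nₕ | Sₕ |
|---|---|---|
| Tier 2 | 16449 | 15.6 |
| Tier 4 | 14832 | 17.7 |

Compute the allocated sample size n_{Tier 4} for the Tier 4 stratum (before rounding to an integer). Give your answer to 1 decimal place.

Neyman allocation: nₕ = n·NₕSₕ / Σⱼ NⱼSⱼ.
Σ NⱼSⱼ = 16449·15.6 + 14832·17.7 = 519130.8.
n_{Tier 4} = 571·14832·17.7 / 519130.8 = 288.8.

288.8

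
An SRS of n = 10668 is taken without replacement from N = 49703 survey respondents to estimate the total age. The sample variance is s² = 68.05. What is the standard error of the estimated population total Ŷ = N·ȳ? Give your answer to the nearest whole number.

3518

Var(Ŷ) = N²·Var(ȳ) = N²·(1 − n/N)·s²/n.
f = 10668/49703 = 0.21463493; Var(ȳ) = 0.78536507·68.05/10668 = 0.0050097575.
Var(Ŷ) = 49703² · 0.0050097575 = 1.2376046 × 10^7.
SE(Ŷ) = √(1.2376046 × 10^7) = 3518.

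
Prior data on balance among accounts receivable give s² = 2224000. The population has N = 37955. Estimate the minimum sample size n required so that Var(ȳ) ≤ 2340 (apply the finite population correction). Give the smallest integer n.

Without fpc, n₀ = s²/D = 2224000/2340 = 950.4274.
With fpc, (1 − n/N)·s²/n ≤ D requires n ≥ n₀/(1 + n₀/N) = 950.4274/(1 + 950.4274/37955) = 927.2092.
Rounding up, n = 928.

928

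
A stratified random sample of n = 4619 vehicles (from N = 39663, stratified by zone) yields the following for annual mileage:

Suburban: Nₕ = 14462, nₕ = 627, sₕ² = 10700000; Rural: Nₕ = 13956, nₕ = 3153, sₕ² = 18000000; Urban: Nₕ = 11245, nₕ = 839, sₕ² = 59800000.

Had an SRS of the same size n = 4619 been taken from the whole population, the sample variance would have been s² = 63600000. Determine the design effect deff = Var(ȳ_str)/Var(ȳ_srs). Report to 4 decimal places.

Var(ȳ_str) = Σ Wₕ²(1−fₕ)sₕ²/nₕ with Wₕ = Nₕ/39663:
  Suburban: (14462/39663)²·(1−627/14462)·10700000/627 = 2170.4643
  Rural: (13956/39663)²·(1−3153/13956)·18000000/3153 = 547.1202
  Urban: (11245/39663)²·(1−839/11245)·59800000/839 = 5301.654
  → Var(ȳ_str) = 8019.2385.
Var(ȳ_srs) = (1 − 4619/39663)·63600000/4619 = 12165.705.
deff = 8019.2385 / 12165.705 = 0.6592.

0.6592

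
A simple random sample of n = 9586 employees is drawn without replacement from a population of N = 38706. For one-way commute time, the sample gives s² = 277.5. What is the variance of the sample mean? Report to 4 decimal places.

Under SRS without replacement, Var(ȳ) = (1 − f)·s²/n with f = n/N = 9586/38706 = 0.24766186.
Var(ȳ) = (1 − 0.24766186)·277.5/9586 = 0.75233814·0.028948467 = 0.021779035.

0.0218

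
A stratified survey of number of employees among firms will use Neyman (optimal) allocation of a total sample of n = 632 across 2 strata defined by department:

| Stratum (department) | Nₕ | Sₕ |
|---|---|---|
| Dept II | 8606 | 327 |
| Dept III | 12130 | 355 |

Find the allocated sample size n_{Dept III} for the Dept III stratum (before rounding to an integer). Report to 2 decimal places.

Neyman allocation: nₕ = n·NₕSₕ / Σⱼ NⱼSⱼ.
Σ NⱼSⱼ = 8606·327 + 12130·355 = 7.120312 × 10^6.
n_{Dept III} = 632·12130·355 / (7.120312 × 10^6) = 382.21.

382.21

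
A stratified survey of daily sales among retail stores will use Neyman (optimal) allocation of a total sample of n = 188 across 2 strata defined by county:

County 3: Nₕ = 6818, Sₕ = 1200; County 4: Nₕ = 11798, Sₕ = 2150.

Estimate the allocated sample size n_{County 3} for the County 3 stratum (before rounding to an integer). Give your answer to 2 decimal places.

Neyman allocation: nₕ = n·NₕSₕ / Σⱼ NⱼSⱼ.
Σ NⱼSⱼ = 6818·1200 + 11798·2150 = 3.35473 × 10^7.
n_{County 3} = 188·6818·1200 / (3.35473 × 10^7) = 45.85.

45.85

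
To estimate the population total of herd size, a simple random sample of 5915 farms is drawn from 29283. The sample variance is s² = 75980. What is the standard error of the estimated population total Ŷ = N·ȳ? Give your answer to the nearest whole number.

Var(Ŷ) = N²·Var(ȳ) = N²·(1 − n/N)·s²/n.
f = 5915/29283 = 0.20199433; Var(ȳ) = 0.79800567·75980/5915 = 10.250629.
Var(Ŷ) = 29283² · 10.250629 = 8.7898538 × 10^9.
SE(Ŷ) = √(8.7898538 × 10^9) = 93754.

93754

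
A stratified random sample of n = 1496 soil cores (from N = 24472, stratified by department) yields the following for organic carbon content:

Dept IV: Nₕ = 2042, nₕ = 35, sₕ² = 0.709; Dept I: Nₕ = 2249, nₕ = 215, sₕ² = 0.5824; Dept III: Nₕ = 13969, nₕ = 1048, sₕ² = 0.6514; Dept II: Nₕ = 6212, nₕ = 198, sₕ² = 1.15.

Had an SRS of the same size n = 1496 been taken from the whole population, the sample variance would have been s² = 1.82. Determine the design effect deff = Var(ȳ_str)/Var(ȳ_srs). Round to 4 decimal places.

0.6207

Var(ȳ_str) = Σ Wₕ²(1−fₕ)sₕ²/nₕ with Wₕ = Nₕ/24472:
  Dept IV: (2042/24472)²·(1−35/2042)·0.709/35 = 1.3862526 × 10^-4
  Dept I: (2249/24472)²·(1−215/2249)·0.5824/215 = 2.0691138 × 10^-5
  Dept III: (13969/24472)²·(1−1048/13969)·0.6514/1048 = 1.8733071 × 10^-4
  Dept II: (6212/24472)²·(1−198/6212)·1.15/198 = 3.623169 × 10^-4
  → Var(ȳ_str) = 7.0896401 × 10^-4.
Var(ȳ_srs) = (1 − 1496/24472)·1.82/1496 = 0.0011422068.
deff = (7.0896401 × 10^-4) / 0.0011422068 = 0.6207.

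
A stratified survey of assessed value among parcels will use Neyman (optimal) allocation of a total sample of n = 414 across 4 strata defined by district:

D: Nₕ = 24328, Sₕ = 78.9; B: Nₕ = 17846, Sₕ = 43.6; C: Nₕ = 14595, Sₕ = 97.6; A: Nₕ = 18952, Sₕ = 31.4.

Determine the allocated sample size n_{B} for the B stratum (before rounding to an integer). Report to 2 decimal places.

Neyman allocation: nₕ = n·NₕSₕ / Σⱼ NⱼSⱼ.
Σ NⱼSⱼ = 24328·78.9 + 17846·43.6 + 14595·97.6 + 18952·31.4 = 4.7171296 × 10^6.
n_{B} = 414·17846·43.6 / (4.7171296 × 10^6) = 68.29.

68.29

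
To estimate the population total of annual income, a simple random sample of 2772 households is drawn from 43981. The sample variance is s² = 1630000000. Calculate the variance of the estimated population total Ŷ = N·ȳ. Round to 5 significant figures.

1.0657 × 10^15

Var(Ŷ) = N²·Var(ȳ) = N²·(1 − n/N)·s²/n.
f = 2772/43981 = 0.06302722; Var(ȳ) = 0.93697278·1630000000/2772 = 550961.63.
Var(Ŷ) = 43981² · 550961.63 = 1.0657407 × 10^15.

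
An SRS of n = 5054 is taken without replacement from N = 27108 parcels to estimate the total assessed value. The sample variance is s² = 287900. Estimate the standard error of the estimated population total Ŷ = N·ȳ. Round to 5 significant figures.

184540

Var(Ŷ) = N²·Var(ȳ) = N²·(1 − n/N)·s²/n.
f = 5054/27108 = 0.18643943; Var(ȳ) = 0.81356057·287900/5054 = 46.344299.
Var(Ŷ) = 27108² · 46.344299 = 3.4055814 × 10^10.
SE(Ŷ) = √(3.4055814 × 10^10) = 184540.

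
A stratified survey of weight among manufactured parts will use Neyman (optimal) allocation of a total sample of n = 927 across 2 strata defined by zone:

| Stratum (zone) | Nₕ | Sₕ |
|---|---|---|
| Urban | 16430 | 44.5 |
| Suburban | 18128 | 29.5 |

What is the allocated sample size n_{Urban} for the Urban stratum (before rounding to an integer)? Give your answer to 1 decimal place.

535.4

Neyman allocation: nₕ = n·NₕSₕ / Σⱼ NⱼSⱼ.
Σ NⱼSⱼ = 16430·44.5 + 18128·29.5 = 1.265911 × 10^6.
n_{Urban} = 927·16430·44.5 / (1.265911 × 10^6) = 535.4.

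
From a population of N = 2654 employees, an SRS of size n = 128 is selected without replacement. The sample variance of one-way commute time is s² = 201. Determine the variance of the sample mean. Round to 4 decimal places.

1.4946

Under SRS without replacement, Var(ȳ) = (1 − f)·s²/n with f = n/N = 128/2654 = 0.04822909.
Var(ȳ) = (1 − 0.04822909)·201/128 = 0.95177091·1.5703125 = 1.4945778.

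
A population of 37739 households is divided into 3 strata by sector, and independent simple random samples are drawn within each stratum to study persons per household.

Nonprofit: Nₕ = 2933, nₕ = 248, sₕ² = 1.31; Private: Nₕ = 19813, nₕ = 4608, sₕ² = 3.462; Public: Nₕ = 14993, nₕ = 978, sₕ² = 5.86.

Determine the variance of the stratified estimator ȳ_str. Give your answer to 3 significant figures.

Var(ȳ_str) = Σₕ Wₕ²(1 − fₕ)sₕ²/nₕ with Wₕ = Nₕ/N, N = 37739.
Nonprofit: Wₕ = 0.07771801; term = 0.07771801²·(1 − 0.08455506)·1.31/248 = 2.9207554 × 10^-5.
Private: Wₕ = 0.52500066; term = 0.52500066²·(1 − 0.23257457)·3.462/4608 = 1.5891704 × 10^-4.
Public: Wₕ = 0.39728133; term = 0.39728133²·(1 − 0.06523044)·5.86/978 = 8.8401499 × 10^-4.
Sum = 0.0010721396.

0.00107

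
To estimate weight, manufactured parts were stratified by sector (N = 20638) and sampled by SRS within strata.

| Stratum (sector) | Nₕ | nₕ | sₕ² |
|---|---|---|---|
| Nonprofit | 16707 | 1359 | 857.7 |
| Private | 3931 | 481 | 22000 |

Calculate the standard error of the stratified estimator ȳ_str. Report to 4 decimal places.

1.3551

Var(ȳ_str) = Σₕ Wₕ²(1 − fₕ)sₕ²/nₕ with Wₕ = Nₕ/N, N = 20638.
Nonprofit: Wₕ = 0.80952612; term = 0.80952612²·(1 − 0.08134315)·857.7/1359 = 0.37995398.
Private: Wₕ = 0.19047388; term = 0.19047388²·(1 − 0.12236072)·22000/481 = 1.4563459.
Sum = 1.8362999.
SE = √(1.8362999) = 1.3551.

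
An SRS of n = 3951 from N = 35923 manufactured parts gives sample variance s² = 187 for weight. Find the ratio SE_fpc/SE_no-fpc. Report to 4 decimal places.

0.9434

f = n/N = 3951/35923 = 0.10998525.
SE_no-fpc = √(s²/n) = 0.21755411; SE_fpc = √((1−f)s²/n) = 0.20524184.
Ratio = √(1−f) = 0.94340593.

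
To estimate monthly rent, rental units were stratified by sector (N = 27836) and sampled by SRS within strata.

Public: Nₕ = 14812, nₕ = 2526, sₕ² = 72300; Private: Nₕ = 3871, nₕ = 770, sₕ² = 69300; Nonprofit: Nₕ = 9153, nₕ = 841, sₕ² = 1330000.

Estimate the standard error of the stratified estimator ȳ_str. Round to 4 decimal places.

12.7826

Var(ȳ_str) = Σₕ Wₕ²(1 − fₕ)sₕ²/nₕ with Wₕ = Nₕ/N, N = 27836.
Public: Wₕ = 0.53211668; term = 0.53211668²·(1 − 0.17053740)·72300/2526 = 6.7222632.
Private: Wₕ = 0.13906452; term = 0.13906452²·(1 − 0.19891501)·69300/770 = 1.3942922.
Nonprofit: Wₕ = 0.32881880; term = 0.32881880²·(1 − 0.09188244)·1330000/841 = 155.27838.
Sum = 163.39494.
SE = √(163.39494) = 12.7826.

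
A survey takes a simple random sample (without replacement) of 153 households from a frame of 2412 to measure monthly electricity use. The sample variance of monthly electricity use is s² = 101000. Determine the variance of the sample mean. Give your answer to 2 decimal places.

618.26

Under SRS without replacement, Var(ȳ) = (1 − f)·s²/n with f = n/N = 153/2412 = 0.06343284.
Var(ȳ) = (1 − 0.06343284)·101000/153 = 0.93656716·660.13072 = 618.25676.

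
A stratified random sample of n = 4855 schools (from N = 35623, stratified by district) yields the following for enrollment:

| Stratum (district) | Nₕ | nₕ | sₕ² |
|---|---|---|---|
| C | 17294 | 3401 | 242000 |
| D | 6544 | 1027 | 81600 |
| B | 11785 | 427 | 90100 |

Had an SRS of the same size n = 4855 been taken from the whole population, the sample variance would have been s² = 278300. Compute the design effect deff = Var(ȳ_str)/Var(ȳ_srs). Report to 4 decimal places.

Var(ȳ_str) = Σ Wₕ²(1−fₕ)sₕ²/nₕ with Wₕ = Nₕ/35623:
  C: (17294/35623)²·(1−3401/17294)·242000/3401 = 13.472222
  D: (6544/35623)²·(1−1027/6544)·81600/1027 = 2.2605026
  B: (11785/35623)²·(1−427/11785)·90100/427 = 22.257039
  → Var(ȳ_str) = 37.989764.
Var(ȳ_srs) = (1 − 4855/35623)·278300/4855 = 49.50998.
deff = 37.989764 / 49.50998 = 0.7673.

0.7673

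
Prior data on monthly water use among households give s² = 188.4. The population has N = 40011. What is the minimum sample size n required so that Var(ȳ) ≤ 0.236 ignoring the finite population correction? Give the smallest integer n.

Without fpc, n₀ = s²/D = 188.4/0.236 = 798.3051.
Rounding up, n = 799.

799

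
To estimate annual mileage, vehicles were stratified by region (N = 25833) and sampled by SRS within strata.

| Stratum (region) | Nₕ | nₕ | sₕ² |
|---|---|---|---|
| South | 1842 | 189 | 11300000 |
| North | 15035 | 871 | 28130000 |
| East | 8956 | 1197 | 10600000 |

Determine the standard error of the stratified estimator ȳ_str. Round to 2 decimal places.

Var(ȳ_str) = Σₕ Wₕ²(1 − fₕ)sₕ²/nₕ with Wₕ = Nₕ/N, N = 25833.
South: Wₕ = 0.07130415; term = 0.07130415²·(1 − 0.10260586)·11300000/189 = 272.79062.
North: Wₕ = 0.58200751; term = 0.58200751²·(1 − 0.05793149)·28130000/871 = 10306.026.
East: Wₕ = 0.34668834; term = 0.34668834²·(1 − 0.13365342)·10600000/1197 = 922.10816.
Sum = 11500.925.
SE = √(11500.925) = 107.24.

107.24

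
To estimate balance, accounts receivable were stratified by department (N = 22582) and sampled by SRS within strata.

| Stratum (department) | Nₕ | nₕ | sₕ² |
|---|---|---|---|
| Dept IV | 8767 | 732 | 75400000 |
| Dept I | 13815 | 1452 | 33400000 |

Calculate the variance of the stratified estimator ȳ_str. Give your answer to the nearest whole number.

Var(ȳ_str) = Σₕ Wₕ²(1 − fₕ)sₕ²/nₕ with Wₕ = Nₕ/N, N = 22582.
Dept IV: Wₕ = 0.38822956; term = 0.38822956²·(1 − 0.08349492)·75400000/732 = 14228.933.
Dept I: Wₕ = 0.61177044; term = 0.61177044²·(1 − 0.10510315)·33400000/1452 = 7704.24.
Sum = 21933.173.

21933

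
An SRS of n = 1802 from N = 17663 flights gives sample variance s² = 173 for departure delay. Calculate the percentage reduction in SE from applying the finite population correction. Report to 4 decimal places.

f = n/N = 1802/17663 = 0.10202117.
SE_no-fpc = √(s²/n) = 0.30984583; SE_fpc = √((1−f)s²/n) = 0.29361532.
Ratio = √(1−f) = 0.94761745. Reduction = 100·(1 − 0.94761745) = 5.2383%.

5.2383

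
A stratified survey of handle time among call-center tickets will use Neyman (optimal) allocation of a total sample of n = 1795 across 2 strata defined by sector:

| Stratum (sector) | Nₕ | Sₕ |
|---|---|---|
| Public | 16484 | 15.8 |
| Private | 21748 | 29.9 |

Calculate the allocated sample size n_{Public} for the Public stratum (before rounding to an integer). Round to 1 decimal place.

Neyman allocation: nₕ = n·NₕSₕ / Σⱼ NⱼSⱼ.
Σ NⱼSⱼ = 16484·15.8 + 21748·29.9 = 910712.4.
n_{Public} = 1795·16484·15.8 / 910712.4 = 513.3.

513.3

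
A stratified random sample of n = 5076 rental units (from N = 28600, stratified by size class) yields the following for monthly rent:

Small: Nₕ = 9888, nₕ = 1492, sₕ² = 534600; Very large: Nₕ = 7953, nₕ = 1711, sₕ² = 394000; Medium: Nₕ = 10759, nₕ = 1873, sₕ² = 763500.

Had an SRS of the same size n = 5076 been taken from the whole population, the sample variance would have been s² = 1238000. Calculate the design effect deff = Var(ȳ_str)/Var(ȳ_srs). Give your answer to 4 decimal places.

Var(ȳ_str) = Σ Wₕ²(1−fₕ)sₕ²/nₕ with Wₕ = Nₕ/28600:
  Small: (9888/28600)²·(1−1492/9888)·534600/1492 = 36.367124
  Very large: (7953/28600)²·(1−1711/7953)·394000/1711 = 13.97555
  Medium: (10759/28600)²·(1−1873/10759)·763500/1873 = 47.645009
  → Var(ȳ_str) = 97.987683.
Var(ȳ_srs) = (1 − 5076/28600)·1238000/5076 = 200.60612.
deff = 97.987683 / 200.60612 = 0.4885.

0.4885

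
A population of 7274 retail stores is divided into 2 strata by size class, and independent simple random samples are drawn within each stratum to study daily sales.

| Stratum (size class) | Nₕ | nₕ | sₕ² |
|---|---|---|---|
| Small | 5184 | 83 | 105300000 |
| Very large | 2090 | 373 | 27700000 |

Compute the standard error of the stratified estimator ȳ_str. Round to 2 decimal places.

Var(ȳ_str) = Σₕ Wₕ²(1 − fₕ)sₕ²/nₕ with Wₕ = Nₕ/N, N = 7274.
Small: Wₕ = 0.71267528; term = 0.71267528²·(1 − 0.01601080)·105300000/83 = 634050.72.
Very large: Wₕ = 0.28732472; term = 0.28732472²·(1 − 0.17846890)·27700000/373 = 5036.6402.
Sum = 639087.36.
SE = √(639087.36) = 799.43.

799.43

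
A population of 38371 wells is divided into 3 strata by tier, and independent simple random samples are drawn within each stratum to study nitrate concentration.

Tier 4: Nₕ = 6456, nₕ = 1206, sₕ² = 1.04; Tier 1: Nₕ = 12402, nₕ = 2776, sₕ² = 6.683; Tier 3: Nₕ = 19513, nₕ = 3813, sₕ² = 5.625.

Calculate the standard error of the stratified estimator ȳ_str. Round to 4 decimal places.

Var(ȳ_str) = Σₕ Wₕ²(1 − fₕ)sₕ²/nₕ with Wₕ = Nₕ/N, N = 38371.
Tier 4: Wₕ = 0.16825207; term = 0.16825207²·(1 − 0.18680297)·1.04/1206 = 1.9851925 × 10^-5.
Tier 1: Wₕ = 0.32321284; term = 0.32321284²·(1 − 0.22383487)·6.683/2776 = 1.9520159 × 10^-4.
Tier 3: Wₕ = 0.50853509; term = 0.50853509²·(1 − 0.19540819)·5.625/3813 = 3.0695392 × 10^-4.
Sum = 5.2200744 × 10^-4.
SE = √(5.2200744 × 10^-4) = 0.0228.

0.0228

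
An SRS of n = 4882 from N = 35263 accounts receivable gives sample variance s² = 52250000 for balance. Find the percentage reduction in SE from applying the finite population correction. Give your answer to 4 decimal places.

f = n/N = 4882/35263 = 0.13844540.
SE_no-fpc = √(s²/n) = 103.45328; SE_fpc = √((1−f)s²/n) = 96.025298.
Ratio = √(1−f) = 0.92819966. Reduction = 100·(1 − 0.92819966) = 7.1800%.

7.1800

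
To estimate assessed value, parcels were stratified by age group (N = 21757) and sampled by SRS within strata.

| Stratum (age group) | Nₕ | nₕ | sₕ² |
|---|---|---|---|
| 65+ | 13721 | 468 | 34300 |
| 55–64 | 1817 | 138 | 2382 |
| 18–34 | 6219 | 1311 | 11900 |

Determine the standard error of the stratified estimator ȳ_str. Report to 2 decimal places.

Var(ȳ_str) = Σₕ Wₕ²(1 − fₕ)sₕ²/nₕ with Wₕ = Nₕ/N, N = 21757.
65+: Wₕ = 0.63064761; term = 0.63064761²·(1 − 0.03410830)·34300/468 = 28.154655.
55–64: Wₕ = 0.08351335; term = 0.08351335²·(1 − 0.07594937)·2382/138 = 0.11124238.
18–34: Wₕ = 0.28583904; term = 0.28583904²·(1 − 0.21080560)·11900/1311 = 0.58529034.
Sum = 28.851188.
SE = √(28.851188) = 5.37.

5.37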